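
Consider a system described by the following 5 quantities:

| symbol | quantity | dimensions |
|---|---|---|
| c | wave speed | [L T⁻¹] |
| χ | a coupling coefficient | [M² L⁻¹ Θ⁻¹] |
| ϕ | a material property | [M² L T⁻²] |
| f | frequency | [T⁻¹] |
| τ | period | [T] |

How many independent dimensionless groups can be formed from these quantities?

1

There are 5 variables and 4 base dimensions (M, L, T, Θ).
The dimension matrix has rank 4.
Independent dimensionless groups: 5 − 4 = 1.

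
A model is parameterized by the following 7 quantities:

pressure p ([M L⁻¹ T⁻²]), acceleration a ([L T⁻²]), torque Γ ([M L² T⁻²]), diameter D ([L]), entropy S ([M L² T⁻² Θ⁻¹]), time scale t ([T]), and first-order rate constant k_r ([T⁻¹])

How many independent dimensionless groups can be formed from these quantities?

There are 7 variables and 4 base dimensions (M, L, T, Θ).
The dimension matrix has rank 4.
Independent dimensionless groups: 7 − 4 = 3.

3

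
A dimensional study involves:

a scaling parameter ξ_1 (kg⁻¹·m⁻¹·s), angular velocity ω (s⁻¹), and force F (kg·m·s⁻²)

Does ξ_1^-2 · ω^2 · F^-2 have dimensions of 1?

Sum the exponent of each base dimension across the product:
  M: −2·[ξ_1]_M + 2·[ω]_M − 2·[F]_M = −2·(-1) + 2·(0) − 2·(1) = 0
  L: −2·[ξ_1]_L + 2·[ω]_L − 2·[F]_L = −2·(-1) + 2·(0) − 2·(1) = 0
  T: −2·[ξ_1]_T + 2·[ω]_T − 2·[F]_T = −2·(1) + 2·(-1) − 2·(-2) = 0
All base exponents vanish — dimensionless.

yes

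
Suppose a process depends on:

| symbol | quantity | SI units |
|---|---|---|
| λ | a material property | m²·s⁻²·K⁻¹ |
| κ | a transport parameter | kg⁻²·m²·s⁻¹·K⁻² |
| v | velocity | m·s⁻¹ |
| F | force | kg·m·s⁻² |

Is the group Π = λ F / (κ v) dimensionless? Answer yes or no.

no

Sum the exponent of each base dimension across the product:
  M: [λ]_M − [κ]_M − [v]_M + [F]_M = (0) − (-2) − (0) + (1) = 3
  L: [λ]_L − [κ]_L − [v]_L + [F]_L = (2) − (2) − (1) + (1) = 0
  T: [λ]_T − [κ]_T − [v]_T + [F]_T = (-2) − (-1) − (-1) + (-2) = -2
  Θ: [λ]_Θ − [κ]_Θ − [v]_Θ + [F]_Θ = (-1) − (-2) − (0) + (0) = 1
Net dimensions [M³ T⁻² Θ] ≠ [1] — not dimensionless.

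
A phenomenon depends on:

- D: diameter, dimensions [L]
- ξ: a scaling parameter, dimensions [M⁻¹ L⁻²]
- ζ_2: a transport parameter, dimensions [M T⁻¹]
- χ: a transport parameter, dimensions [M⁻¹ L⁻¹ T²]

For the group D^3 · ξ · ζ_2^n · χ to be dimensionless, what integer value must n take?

Balance the M exponent: (1)·n from ζ_2, plus 3·(0) + (-1) + (-1) = -2 from the rest, must sum to zero.
n − 2 = 0, so n = 2.

2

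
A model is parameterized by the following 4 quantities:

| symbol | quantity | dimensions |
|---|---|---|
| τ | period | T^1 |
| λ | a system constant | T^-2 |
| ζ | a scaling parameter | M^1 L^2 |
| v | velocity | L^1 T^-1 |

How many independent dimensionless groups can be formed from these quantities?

1

There are 4 variables and 3 base dimensions (M, L, T).
The dimension matrix has rank 3.
Independent dimensionless groups: 4 − 3 = 1.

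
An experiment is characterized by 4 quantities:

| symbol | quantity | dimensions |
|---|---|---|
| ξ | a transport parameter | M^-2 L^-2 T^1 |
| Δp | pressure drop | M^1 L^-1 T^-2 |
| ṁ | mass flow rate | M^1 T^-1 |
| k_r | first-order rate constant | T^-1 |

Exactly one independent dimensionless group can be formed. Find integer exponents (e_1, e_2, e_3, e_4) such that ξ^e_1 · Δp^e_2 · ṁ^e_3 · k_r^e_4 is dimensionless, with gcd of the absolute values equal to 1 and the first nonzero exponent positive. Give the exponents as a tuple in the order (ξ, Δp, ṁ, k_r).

M: e_1·(-2) + e_2·(1) + e_3·(1) + e_4·(0) = 0
L: e_1·(-2) + e_2·(-1) + e_3·(0) + e_4·(0) = 0
T: e_1·(1) + e_2·(-2) + e_3·(-1) + e_4·(-1) = 0
Solving this homogeneous linear system for the smallest-integer solution (first nonzero entry positive) gives (1, -2, 4, 1).

(1, -2, 4, 1)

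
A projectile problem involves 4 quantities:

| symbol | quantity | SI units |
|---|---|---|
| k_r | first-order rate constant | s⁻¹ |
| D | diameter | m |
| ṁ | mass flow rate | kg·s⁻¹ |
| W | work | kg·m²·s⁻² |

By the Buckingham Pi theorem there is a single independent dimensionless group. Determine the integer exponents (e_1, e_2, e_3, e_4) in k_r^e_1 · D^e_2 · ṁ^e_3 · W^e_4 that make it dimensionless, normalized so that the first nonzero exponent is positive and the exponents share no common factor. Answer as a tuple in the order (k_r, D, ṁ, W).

M: e_1·(0) + e_2·(0) + e_3·(1) + e_4·(1) = 0
L: e_1·(0) + e_2·(1) + e_3·(0) + e_4·(2) = 0
T: e_1·(-1) + e_2·(0) + e_3·(-1) + e_4·(-2) = 0
Solving this homogeneous linear system for the smallest-integer solution (first nonzero entry positive) gives (1, 2, 1, -1).

(1, 2, 1, -1)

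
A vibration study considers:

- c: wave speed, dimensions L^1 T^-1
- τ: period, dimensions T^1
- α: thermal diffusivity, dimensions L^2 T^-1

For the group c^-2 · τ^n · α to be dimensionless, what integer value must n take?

-1

Balance the T exponent: (1)·n from τ, plus −2·(-1) + (-1) = 1 from the rest, must sum to zero.
n + 1 = 0, so n = -1.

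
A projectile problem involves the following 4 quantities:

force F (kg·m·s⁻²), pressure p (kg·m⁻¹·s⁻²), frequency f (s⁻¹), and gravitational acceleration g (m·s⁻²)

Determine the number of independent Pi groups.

There are 4 variables and 3 base dimensions (M, L, T).
The dimension matrix has rank 3.
Independent dimensionless groups: 4 − 3 = 1.

1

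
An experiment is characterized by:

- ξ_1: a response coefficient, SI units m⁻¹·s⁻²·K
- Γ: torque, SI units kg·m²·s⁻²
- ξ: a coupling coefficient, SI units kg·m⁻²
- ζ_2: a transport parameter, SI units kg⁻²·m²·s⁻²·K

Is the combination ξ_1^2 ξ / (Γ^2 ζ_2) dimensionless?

no

Sum the exponent of each base dimension across the product:
  M: 2·[ξ_1]_M − 2·[Γ]_M + [ξ]_M − [ζ_2]_M = 2·(0) − 2·(1) + (1) − (-2) = 1
  L: 2·[ξ_1]_L − 2·[Γ]_L + [ξ]_L − [ζ_2]_L = 2·(-1) − 2·(2) + (-2) − (2) = -10
  T: 2·[ξ_1]_T − 2·[Γ]_T + [ξ]_T − [ζ_2]_T = 2·(-2) − 2·(-2) + (0) − (-2) = 2
  Θ: 2·[ξ_1]_Θ − 2·[Γ]_Θ + [ξ]_Θ − [ζ_2]_Θ = 2·(1) − 2·(0) + (0) − (1) = 1
Net dimensions [M L⁻¹⁰ T² Θ] ≠ [1] — not dimensionless.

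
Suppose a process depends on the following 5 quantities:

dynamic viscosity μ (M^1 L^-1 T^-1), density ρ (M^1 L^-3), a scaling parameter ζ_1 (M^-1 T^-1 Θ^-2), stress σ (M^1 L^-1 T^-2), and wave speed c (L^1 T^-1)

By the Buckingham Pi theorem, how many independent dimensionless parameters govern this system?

1

There are 5 variables and 4 base dimensions (M, L, T, Θ).
The dimension matrix has rank 4.
Independent dimensionless groups: 5 − 4 = 1.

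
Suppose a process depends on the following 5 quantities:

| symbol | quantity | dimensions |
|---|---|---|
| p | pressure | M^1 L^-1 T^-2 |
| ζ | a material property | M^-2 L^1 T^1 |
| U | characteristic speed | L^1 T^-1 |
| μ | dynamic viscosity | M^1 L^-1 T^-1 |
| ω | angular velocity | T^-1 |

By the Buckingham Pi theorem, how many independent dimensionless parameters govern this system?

2

There are 5 variables and 3 base dimensions (M, L, T).
The dimension matrix has rank 3.
Independent dimensionless groups: 5 − 3 = 2.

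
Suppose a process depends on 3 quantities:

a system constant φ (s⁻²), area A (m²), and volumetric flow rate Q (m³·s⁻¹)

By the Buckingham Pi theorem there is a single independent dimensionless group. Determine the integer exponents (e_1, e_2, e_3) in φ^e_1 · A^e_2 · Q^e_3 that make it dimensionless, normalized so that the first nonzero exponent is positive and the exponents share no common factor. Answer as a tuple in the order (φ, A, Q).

L: e_1·(0) + e_2·(2) + e_3·(3) = 0
T: e_1·(-2) + e_2·(0) + e_3·(-1) = 0
Solving this homogeneous linear system for the smallest-integer solution (first nonzero entry positive) gives (1, 3, -2).

(1, 3, -2)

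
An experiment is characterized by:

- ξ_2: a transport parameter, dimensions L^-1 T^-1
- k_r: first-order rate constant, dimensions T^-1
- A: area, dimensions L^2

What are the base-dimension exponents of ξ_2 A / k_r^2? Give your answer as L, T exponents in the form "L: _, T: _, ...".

L: 1, T: 1

Collect each base-dimension exponent across the product:
  L: (-1) − 2·(0) + (2) = 1
  T: (-1) − 2·(-1) + (0) = 1
So the dimensions are [L T].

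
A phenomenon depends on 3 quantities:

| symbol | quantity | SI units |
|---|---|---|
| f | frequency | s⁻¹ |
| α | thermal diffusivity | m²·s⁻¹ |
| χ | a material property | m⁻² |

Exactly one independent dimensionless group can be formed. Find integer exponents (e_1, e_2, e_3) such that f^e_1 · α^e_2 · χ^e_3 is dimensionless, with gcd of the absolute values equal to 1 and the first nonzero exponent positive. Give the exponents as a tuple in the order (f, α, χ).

(1, -1, -1)

L: e_1·(0) + e_2·(2) + e_3·(-2) = 0
T: e_1·(-1) + e_2·(-1) + e_3·(0) = 0
Solving this homogeneous linear system for the smallest-integer solution (first nonzero entry positive) gives (1, -1, -1).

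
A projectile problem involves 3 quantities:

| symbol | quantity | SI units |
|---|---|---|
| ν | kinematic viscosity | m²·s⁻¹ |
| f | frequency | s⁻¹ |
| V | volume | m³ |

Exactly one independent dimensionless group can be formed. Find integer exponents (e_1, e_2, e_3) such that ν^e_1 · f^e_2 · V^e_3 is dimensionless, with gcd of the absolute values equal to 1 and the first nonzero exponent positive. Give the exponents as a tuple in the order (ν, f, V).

(3, -3, -2)

L: e_1·(2) + e_2·(0) + e_3·(3) = 0
T: e_1·(-1) + e_2·(-1) + e_3·(0) = 0
Solving this homogeneous linear system for the smallest-integer solution (first nonzero entry positive) gives (3, -3, -2).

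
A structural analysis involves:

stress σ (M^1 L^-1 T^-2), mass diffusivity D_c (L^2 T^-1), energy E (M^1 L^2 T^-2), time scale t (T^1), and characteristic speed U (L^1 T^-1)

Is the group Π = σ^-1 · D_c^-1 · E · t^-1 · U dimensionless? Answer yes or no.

Sum the exponent of each base dimension across the product:
  M: −[σ]_M − [D_c]_M + [E]_M − [t]_M + [U]_M = −(1) − (0) + (1) − (0) + (0) = 0
  L: −[σ]_L − [D_c]_L + [E]_L − [t]_L + [U]_L = −(-1) − (2) + (2) − (0) + (1) = 2
  T: −[σ]_T − [D_c]_T + [E]_T − [t]_T + [U]_T = −(-2) − (-1) + (-2) − (1) + (-1) = -1
Net dimensions [L² T⁻¹] ≠ [1] — not dimensionless.

no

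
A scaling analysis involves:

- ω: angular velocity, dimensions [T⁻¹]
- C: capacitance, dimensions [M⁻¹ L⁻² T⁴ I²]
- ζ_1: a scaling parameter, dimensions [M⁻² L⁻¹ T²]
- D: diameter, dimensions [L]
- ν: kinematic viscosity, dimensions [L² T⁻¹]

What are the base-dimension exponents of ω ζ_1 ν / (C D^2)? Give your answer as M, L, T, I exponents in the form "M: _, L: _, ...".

Collect each base-dimension exponent across the product:
  M: (0) − (-1) + (-2) − 2·(0) + (0) = -1
  L: (0) − (-2) + (-1) − 2·(1) + (2) = 1
  T: (-1) − (4) + (2) − 2·(0) + (-1) = -4
  I: (0) − (2) + (0) − 2·(0) + (0) = -2
So the dimensions are [M⁻¹ L T⁻⁴ I⁻²].

M: -1, L: 1, T: -4, I: -2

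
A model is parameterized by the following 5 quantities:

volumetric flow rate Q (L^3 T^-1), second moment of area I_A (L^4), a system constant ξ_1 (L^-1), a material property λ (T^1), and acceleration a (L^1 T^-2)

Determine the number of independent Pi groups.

3

There are 5 variables and 2 base dimensions (L, T).
The dimension matrix has rank 2.
Independent dimensionless groups: 5 − 2 = 3.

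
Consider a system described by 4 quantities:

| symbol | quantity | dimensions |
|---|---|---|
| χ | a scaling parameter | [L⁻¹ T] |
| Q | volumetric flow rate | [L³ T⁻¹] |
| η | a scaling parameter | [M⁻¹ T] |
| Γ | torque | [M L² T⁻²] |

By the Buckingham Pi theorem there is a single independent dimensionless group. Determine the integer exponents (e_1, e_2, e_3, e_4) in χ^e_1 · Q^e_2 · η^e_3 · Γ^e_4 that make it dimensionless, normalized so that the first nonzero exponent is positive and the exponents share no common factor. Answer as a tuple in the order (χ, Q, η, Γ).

M: e_1·(0) + e_2·(0) + e_3·(-1) + e_4·(1) = 0
L: e_1·(-1) + e_2·(3) + e_3·(0) + e_4·(2) = 0
T: e_1·(1) + e_2·(-1) + e_3·(1) + e_4·(-2) = 0
Solving this homogeneous linear system for the smallest-integer solution (first nonzero entry positive) gives (1, -1, 2, 2).

(1, -1, 2, 2)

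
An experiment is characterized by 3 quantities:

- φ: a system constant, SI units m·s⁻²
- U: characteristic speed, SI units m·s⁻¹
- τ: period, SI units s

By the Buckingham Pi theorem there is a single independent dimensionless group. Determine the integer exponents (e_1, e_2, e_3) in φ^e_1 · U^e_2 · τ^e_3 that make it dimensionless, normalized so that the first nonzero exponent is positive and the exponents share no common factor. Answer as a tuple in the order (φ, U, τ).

L: e_1·(1) + e_2·(1) + e_3·(0) = 0
T: e_1·(-2) + e_2·(-1) + e_3·(1) = 0
Solving this homogeneous linear system for the smallest-integer solution (first nonzero entry positive) gives (1, -1, 1).

(1, -1, 1)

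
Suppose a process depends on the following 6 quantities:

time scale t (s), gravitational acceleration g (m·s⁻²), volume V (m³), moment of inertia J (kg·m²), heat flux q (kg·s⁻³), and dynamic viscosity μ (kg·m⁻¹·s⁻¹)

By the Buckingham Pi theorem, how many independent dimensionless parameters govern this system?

There are 6 variables and 3 base dimensions (M, L, T).
The dimension matrix has rank 3.
Independent dimensionless groups: 6 − 3 = 3.

3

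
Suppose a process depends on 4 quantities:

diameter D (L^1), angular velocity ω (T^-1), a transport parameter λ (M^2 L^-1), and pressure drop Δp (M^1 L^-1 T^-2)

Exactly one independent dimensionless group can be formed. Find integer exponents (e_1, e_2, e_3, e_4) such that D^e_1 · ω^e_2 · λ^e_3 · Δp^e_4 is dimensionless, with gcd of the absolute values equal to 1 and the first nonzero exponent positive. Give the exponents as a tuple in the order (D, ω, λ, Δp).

(1, -4, -1, 2)

M: e_1·(0) + e_2·(0) + e_3·(2) + e_4·(1) = 0
L: e_1·(1) + e_2·(0) + e_3·(-1) + e_4·(-1) = 0
T: e_1·(0) + e_2·(-1) + e_3·(0) + e_4·(-2) = 0
Solving this homogeneous linear system for the smallest-integer solution (first nonzero entry positive) gives (1, -4, -1, 2).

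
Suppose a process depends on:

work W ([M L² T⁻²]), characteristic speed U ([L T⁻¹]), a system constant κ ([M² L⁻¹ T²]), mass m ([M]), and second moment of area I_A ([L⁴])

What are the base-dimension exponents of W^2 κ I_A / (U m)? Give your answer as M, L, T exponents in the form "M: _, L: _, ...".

Collect each base-dimension exponent across the product:
  M: 2·(1) − (0) + (2) − (1) + (0) = 3
  L: 2·(2) − (1) + (-1) − (0) + (4) = 6
  T: 2·(-2) − (-1) + (2) − (0) + (0) = -1
So the dimensions are [M³ L⁶ T⁻¹].

M: 3, L: 6, T: -1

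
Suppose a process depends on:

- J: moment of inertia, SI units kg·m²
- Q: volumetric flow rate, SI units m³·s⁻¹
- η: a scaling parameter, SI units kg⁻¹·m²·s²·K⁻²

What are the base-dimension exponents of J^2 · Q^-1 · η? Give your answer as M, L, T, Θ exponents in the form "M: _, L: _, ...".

Collect each base-dimension exponent across the product:
  M: 2·(1) − (0) + (-1) = 1
  L: 2·(2) − (3) + (2) = 3
  T: 2·(0) − (-1) + (2) = 3
  Θ: 2·(0) − (0) + (-2) = -2
So the dimensions are [M L³ T³ Θ⁻²].

M: 1, L: 3, T: 3, Θ: -2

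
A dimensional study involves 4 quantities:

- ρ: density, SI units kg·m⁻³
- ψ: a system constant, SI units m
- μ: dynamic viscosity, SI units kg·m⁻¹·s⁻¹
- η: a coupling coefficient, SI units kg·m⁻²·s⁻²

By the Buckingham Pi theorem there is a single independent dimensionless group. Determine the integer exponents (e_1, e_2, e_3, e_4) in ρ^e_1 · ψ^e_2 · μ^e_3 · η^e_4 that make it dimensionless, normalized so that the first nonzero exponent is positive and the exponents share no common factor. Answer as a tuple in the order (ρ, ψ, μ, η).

(1, 3, -2, 1)

M: e_1·(1) + e_2·(0) + e_3·(1) + e_4·(1) = 0
L: e_1·(-3) + e_2·(1) + e_3·(-1) + e_4·(-2) = 0
T: e_1·(0) + e_2·(0) + e_3·(-1) + e_4·(-2) = 0
Solving this homogeneous linear system for the smallest-integer solution (first nonzero entry positive) gives (1, 3, -2, 1).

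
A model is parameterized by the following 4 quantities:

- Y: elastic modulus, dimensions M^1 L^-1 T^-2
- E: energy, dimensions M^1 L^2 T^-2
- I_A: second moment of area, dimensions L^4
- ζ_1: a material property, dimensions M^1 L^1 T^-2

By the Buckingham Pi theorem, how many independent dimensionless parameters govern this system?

There are 4 variables and 3 base dimensions (M, L, T).
The dimension matrix has rank 2 (less than 3: the dimension vectors are linearly dependent).
Independent dimensionless groups: 4 − 2 = 2.

2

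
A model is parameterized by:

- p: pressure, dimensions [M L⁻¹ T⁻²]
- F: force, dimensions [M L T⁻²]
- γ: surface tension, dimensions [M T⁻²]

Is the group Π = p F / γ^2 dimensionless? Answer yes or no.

Sum the exponent of each base dimension across the product:
  M: [p]_M + [F]_M − 2·[γ]_M = (1) + (1) − 2·(1) = 0
  L: [p]_L + [F]_L − 2·[γ]_L = (-1) + (1) − 2·(0) = 0
  T: [p]_T + [F]_T − 2·[γ]_T = (-2) + (-2) − 2·(-2) = 0
All base exponents vanish — dimensionless.

yes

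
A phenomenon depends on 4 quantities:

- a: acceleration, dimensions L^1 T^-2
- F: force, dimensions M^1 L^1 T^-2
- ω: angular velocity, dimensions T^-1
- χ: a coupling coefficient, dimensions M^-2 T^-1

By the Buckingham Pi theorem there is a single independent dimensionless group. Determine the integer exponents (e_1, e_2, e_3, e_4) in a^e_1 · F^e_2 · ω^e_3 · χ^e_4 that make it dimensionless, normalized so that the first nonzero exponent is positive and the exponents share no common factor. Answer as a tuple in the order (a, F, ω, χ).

M: e_1·(0) + e_2·(1) + e_3·(0) + e_4·(-2) = 0
L: e_1·(1) + e_2·(1) + e_3·(0) + e_4·(0) = 0
T: e_1·(-2) + e_2·(-2) + e_3·(-1) + e_4·(-1) = 0
Solving this homogeneous linear system for the smallest-integer solution (first nonzero entry positive) gives (2, -2, 1, -1).

(2, -2, 1, -1)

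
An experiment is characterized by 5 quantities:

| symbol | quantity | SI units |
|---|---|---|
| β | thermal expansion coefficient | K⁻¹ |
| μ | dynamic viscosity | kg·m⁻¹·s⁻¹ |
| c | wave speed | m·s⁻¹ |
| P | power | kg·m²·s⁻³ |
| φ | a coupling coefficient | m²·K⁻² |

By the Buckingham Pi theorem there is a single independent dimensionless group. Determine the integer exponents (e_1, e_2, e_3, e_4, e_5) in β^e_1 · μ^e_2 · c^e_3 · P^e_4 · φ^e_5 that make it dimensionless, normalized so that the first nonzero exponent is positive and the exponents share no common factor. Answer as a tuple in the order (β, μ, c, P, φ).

(2, -2, -4, 2, -1)

M: e_1·(0) + e_2·(1) + e_3·(0) + e_4·(1) + e_5·(0) = 0
L: e_1·(0) + e_2·(-1) + e_3·(1) + e_4·(2) + e_5·(2) = 0
T: e_1·(0) + e_2·(-1) + e_3·(-1) + e_4·(-3) + e_5·(0) = 0
Θ: e_1·(-1) + e_2·(0) + e_3·(0) + e_4·(0) + e_5·(-2) = 0
Solving this homogeneous linear system for the smallest-integer solution (first nonzero entry positive) gives (2, -2, -4, 2, -1).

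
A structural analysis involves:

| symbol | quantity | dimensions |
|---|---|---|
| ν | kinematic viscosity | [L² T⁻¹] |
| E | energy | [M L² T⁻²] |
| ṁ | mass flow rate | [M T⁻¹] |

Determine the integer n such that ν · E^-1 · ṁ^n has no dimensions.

1

Balance the M exponent: (1)·n from ṁ, plus (0) − (1) = -1 from the rest, must sum to zero.
n − 1 = 0, so n = 1.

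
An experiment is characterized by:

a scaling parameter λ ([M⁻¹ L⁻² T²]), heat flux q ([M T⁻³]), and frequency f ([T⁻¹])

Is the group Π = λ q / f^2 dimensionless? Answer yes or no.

no

Sum the exponent of each base dimension across the product:
  M: [λ]_M + [q]_M − 2·[f]_M = (-1) + (1) − 2·(0) = 0
  L: [λ]_L + [q]_L − 2·[f]_L = (-2) + (0) − 2·(0) = -2
  T: [λ]_T + [q]_T − 2·[f]_T = (2) + (-3) − 2·(-1) = 1
Net dimensions [L⁻² T] ≠ [1] — not dimensionless.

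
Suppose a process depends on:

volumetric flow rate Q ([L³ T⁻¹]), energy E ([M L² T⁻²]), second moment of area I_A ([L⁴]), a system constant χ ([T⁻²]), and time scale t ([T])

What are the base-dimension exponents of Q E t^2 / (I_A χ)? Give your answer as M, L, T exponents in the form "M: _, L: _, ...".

Collect each base-dimension exponent across the product:
  M: (0) + (1) − (0) − (0) + 2·(0) = 1
  L: (3) + (2) − (4) − (0) + 2·(0) = 1
  T: (-1) + (-2) − (0) − (-2) + 2·(1) = 1
So the dimensions are [M L T].

M: 1, L: 1, T: 1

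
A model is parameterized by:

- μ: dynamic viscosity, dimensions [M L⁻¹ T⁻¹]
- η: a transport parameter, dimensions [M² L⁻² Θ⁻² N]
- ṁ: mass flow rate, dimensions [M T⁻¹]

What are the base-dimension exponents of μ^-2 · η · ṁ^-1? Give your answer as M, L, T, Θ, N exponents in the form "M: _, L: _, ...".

M: -1, L: 0, T: 3, Θ: -2, N: 1

Collect each base-dimension exponent across the product:
  M: −2·(1) + (2) − (1) = -1
  L: −2·(-1) + (-2) − (0) = 0
  T: −2·(-1) + (0) − (-1) = 3
  Θ: −2·(0) + (-2) − (0) = -2
  N: −2·(0) + (1) − (0) = 1
So the dimensions are [M⁻¹ T³ Θ⁻² N].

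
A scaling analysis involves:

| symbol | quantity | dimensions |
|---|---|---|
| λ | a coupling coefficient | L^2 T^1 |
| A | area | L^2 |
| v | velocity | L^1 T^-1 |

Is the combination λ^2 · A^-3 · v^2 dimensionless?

yes

Sum the exponent of each base dimension across the product:
  L: 2·[λ]_L − 3·[A]_L + 2·[v]_L = 2·(2) − 3·(2) + 2·(1) = 0
  T: 2·[λ]_T − 3·[A]_T + 2·[v]_T = 2·(1) − 3·(0) + 2·(-1) = 0
All base exponents vanish — dimensionless.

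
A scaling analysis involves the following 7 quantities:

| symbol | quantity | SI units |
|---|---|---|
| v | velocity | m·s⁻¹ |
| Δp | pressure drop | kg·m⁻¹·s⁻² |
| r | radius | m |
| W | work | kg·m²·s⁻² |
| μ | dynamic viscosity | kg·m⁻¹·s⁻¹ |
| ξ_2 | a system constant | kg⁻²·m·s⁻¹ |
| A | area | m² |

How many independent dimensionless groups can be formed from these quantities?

There are 7 variables and 3 base dimensions (M, L, T).
The dimension matrix has rank 3.
Independent dimensionless groups: 7 − 3 = 4.

4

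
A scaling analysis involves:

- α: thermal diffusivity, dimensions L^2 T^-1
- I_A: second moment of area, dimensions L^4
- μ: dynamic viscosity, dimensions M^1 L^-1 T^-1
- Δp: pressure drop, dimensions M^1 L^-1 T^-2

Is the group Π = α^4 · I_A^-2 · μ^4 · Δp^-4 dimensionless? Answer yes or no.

Sum the exponent of each base dimension across the product:
  M: 4·[α]_M − 2·[I_A]_M + 4·[μ]_M − 4·[Δp]_M = 4·(0) − 2·(0) + 4·(1) − 4·(1) = 0
  L: 4·[α]_L − 2·[I_A]_L + 4·[μ]_L − 4·[Δp]_L = 4·(2) − 2·(4) + 4·(-1) − 4·(-1) = 0
  T: 4·[α]_T − 2·[I_A]_T + 4·[μ]_T − 4·[Δp]_T = 4·(-1) − 2·(0) + 4·(-1) − 4·(-2) = 0
  Θ: 4·[α]_Θ − 2·[I_A]_Θ + 4·[μ]_Θ − 4·[Δp]_Θ = 4·(0) − 2·(0) + 4·(0) − 4·(0) = 0
All base exponents vanish — dimensionless.

yes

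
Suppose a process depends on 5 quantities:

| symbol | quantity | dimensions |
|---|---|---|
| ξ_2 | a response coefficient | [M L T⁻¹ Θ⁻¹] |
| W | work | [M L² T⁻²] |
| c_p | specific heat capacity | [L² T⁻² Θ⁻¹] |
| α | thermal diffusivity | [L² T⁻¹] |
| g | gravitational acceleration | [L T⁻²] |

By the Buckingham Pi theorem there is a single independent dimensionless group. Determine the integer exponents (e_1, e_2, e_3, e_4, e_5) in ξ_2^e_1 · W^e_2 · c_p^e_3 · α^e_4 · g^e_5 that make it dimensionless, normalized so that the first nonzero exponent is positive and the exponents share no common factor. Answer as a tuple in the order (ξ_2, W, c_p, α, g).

(1, -1, -1, 1, 1)

M: e_1·(1) + e_2·(1) + e_3·(0) + e_4·(0) + e_5·(0) = 0
L: e_1·(1) + e_2·(2) + e_3·(2) + e_4·(2) + e_5·(1) = 0
T: e_1·(-1) + e_2·(-2) + e_3·(-2) + e_4·(-1) + e_5·(-2) = 0
Θ: e_1·(-1) + e_2·(0) + e_3·(-1) + e_4·(0) + e_5·(0) = 0
Solving this homogeneous linear system for the smallest-integer solution (first nonzero entry positive) gives (1, -1, -1, 1, 1).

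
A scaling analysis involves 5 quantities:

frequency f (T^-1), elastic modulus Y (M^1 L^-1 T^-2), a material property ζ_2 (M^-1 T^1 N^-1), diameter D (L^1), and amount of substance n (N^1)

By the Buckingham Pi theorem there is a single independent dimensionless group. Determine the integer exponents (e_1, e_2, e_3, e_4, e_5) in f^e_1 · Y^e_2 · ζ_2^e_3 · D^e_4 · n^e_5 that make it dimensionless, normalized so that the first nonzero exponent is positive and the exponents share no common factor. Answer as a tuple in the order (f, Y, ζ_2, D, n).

(1, -1, -1, -1, -1)

M: e_1·(0) + e_2·(1) + e_3·(-1) + e_4·(0) + e_5·(0) = 0
L: e_1·(0) + e_2·(-1) + e_3·(0) + e_4·(1) + e_5·(0) = 0
T: e_1·(-1) + e_2·(-2) + e_3·(1) + e_4·(0) + e_5·(0) = 0
N: e_1·(0) + e_2·(0) + e_3·(-1) + e_4·(0) + e_5·(1) = 0
Solving this homogeneous linear system for the smallest-integer solution (first nonzero entry positive) gives (1, -1, -1, -1, -1).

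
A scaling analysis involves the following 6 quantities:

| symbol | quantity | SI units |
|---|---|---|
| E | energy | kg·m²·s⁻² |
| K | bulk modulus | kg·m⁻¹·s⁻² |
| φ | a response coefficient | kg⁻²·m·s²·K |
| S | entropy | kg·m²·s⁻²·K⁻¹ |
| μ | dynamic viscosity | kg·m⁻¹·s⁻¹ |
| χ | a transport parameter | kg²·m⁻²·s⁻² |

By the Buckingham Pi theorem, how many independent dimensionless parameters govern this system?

There are 6 variables and 4 base dimensions (M, L, T, Θ).
The dimension matrix has rank 4.
Independent dimensionless groups: 6 − 4 = 2.

2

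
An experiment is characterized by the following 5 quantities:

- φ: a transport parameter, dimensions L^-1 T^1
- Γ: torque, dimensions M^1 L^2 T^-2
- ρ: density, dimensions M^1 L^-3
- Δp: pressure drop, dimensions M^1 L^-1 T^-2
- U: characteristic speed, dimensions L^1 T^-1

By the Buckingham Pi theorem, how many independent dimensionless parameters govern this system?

2

There are 5 variables and 3 base dimensions (M, L, T).
The dimension matrix has rank 3.
Independent dimensionless groups: 5 − 3 = 2.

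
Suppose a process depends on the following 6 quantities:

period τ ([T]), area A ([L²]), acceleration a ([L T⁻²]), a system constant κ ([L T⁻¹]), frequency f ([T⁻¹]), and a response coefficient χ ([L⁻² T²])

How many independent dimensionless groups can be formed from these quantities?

4

There are 6 variables and 2 base dimensions (L, T).
The dimension matrix has rank 2.
Independent dimensionless groups: 6 − 2 = 4.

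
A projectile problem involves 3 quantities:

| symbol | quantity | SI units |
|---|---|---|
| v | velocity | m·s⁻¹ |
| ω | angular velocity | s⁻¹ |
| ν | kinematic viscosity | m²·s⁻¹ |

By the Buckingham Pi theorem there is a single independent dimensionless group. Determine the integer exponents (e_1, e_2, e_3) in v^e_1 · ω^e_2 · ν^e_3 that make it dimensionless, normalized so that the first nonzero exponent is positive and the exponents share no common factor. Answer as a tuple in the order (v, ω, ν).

L: e_1·(1) + e_2·(0) + e_3·(2) = 0
T: e_1·(-1) + e_2·(-1) + e_3·(-1) = 0
Solving this homogeneous linear system for the smallest-integer solution (first nonzero entry positive) gives (2, -1, -1).

(2, -1, -1)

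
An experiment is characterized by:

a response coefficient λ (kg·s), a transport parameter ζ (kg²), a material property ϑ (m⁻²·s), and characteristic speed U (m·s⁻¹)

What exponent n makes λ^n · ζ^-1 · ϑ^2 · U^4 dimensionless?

2

Balance the M exponent: (1)·n from λ, plus −(2) + 2·(0) + 4·(0) = -2 from the rest, must sum to zero.
n − 2 = 0, so n = 2.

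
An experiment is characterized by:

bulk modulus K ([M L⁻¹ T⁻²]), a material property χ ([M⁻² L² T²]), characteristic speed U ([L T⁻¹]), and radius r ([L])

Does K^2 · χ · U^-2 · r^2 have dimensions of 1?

yes

Sum the exponent of each base dimension across the product:
  M: 2·[K]_M + [χ]_M − 2·[U]_M + 2·[r]_M = 2·(1) + (-2) − 2·(0) + 2·(0) = 0
  L: 2·[K]_L + [χ]_L − 2·[U]_L + 2·[r]_L = 2·(-1) + (2) − 2·(1) + 2·(1) = 0
  T: 2·[K]_T + [χ]_T − 2·[U]_T + 2·[r]_T = 2·(-2) + (2) − 2·(-1) + 2·(0) = 0
All base exponents vanish — dimensionless.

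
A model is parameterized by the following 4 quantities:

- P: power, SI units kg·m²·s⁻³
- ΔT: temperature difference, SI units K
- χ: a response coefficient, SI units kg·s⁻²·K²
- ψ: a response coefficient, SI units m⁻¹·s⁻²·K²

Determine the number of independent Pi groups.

0

There are 4 variables and 4 base dimensions (M, L, T, Θ).
The dimension matrix has rank 4.
Independent dimensionless groups: 4 − 4 = 0.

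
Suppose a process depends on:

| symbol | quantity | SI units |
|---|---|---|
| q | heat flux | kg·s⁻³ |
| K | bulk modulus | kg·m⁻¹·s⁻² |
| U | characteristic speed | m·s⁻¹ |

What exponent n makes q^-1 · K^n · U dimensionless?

1

Balance the M exponent: (1)·n from K, plus −(1) + (0) = -1 from the rest, must sum to zero.
n − 1 = 0, so n = 1.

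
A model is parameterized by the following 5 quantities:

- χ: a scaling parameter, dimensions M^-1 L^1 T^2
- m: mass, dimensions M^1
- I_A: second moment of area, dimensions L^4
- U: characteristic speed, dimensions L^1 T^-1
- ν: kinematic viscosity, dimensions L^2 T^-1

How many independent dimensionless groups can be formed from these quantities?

There are 5 variables and 3 base dimensions (M, L, T).
The dimension matrix has rank 3.
Independent dimensionless groups: 5 − 3 = 2.

2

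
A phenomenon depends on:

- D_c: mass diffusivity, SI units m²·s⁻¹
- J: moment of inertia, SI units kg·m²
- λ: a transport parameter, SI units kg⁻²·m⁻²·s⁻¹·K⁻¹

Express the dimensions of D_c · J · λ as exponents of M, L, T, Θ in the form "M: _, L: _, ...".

M: -1, L: 2, T: -2, Θ: -1

Collect each base-dimension exponent across the product:
  M: (0) + (1) + (-2) = -1
  L: (2) + (2) + (-2) = 2
  T: (-1) + (0) + (-1) = -2
  Θ: (0) + (0) + (-1) = -1
So the dimensions are [M⁻¹ L² T⁻² Θ⁻¹].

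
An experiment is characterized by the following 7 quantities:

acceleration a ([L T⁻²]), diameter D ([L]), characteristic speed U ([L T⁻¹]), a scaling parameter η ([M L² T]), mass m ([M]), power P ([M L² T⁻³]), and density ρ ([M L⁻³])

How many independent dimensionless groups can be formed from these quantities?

There are 7 variables and 3 base dimensions (M, L, T).
The dimension matrix has rank 3.
Independent dimensionless groups: 7 − 3 = 4.

4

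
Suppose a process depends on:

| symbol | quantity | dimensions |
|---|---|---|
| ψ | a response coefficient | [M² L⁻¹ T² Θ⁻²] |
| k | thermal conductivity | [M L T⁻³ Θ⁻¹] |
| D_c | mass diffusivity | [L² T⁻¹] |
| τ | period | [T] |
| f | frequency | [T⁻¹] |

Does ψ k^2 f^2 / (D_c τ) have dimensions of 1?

no

Sum the exponent of each base dimension across the product:
  M: [ψ]_M + 2·[k]_M − [D_c]_M − [τ]_M + 2·[f]_M = (2) + 2·(1) − (0) − (0) + 2·(0) = 4
  L: [ψ]_L + 2·[k]_L − [D_c]_L − [τ]_L + 2·[f]_L = (-1) + 2·(1) − (2) − (0) + 2·(0) = -1
  T: [ψ]_T + 2·[k]_T − [D_c]_T − [τ]_T + 2·[f]_T = (2) + 2·(-3) − (-1) − (1) + 2·(-1) = -6
  Θ: [ψ]_Θ + 2·[k]_Θ − [D_c]_Θ − [τ]_Θ + 2·[f]_Θ = (-2) + 2·(-1) − (0) − (0) + 2·(0) = -4
Net dimensions [M⁴ L⁻¹ T⁻⁶ Θ⁻⁴] ≠ [1] — not dimensionless.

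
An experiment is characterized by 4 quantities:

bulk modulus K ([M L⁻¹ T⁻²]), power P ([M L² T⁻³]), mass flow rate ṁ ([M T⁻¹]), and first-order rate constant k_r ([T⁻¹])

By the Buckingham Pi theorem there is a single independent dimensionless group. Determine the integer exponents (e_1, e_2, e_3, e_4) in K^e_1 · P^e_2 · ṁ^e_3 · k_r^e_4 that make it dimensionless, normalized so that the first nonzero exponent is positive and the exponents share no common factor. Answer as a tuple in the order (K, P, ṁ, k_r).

M: e_1·(1) + e_2·(1) + e_3·(1) + e_4·(0) = 0
L: e_1·(-1) + e_2·(2) + e_3·(0) + e_4·(0) = 0
T: e_1·(-2) + e_2·(-3) + e_3·(-1) + e_4·(-1) = 0
Solving this homogeneous linear system for the smallest-integer solution (first nonzero entry positive) gives (2, 1, -3, -4).

(2, 1, -3, -4)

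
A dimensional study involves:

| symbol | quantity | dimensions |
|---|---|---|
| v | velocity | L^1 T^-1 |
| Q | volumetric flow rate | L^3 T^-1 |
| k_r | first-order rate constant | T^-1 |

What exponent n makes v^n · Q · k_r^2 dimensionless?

-3

Balance the L exponent: (1)·n from v, plus (3) + 2·(0) = 3 from the rest, must sum to zero.
n + 3 = 0, so n = -3.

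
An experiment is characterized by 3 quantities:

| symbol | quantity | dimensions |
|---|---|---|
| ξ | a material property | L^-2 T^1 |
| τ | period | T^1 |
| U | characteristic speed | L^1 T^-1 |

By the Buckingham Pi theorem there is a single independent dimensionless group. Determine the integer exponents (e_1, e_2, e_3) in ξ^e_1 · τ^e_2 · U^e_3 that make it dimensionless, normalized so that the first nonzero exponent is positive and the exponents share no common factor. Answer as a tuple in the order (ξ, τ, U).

(1, 1, 2)

L: e_1·(-2) + e_2·(0) + e_3·(1) = 0
T: e_1·(1) + e_2·(1) + e_3·(-1) = 0
Solving this homogeneous linear system for the smallest-integer solution (first nonzero entry positive) gives (1, 1, 2).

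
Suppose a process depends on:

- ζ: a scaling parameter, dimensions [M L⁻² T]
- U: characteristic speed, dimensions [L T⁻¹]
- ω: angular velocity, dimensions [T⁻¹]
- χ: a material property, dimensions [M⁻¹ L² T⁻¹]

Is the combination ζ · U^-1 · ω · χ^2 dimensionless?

Sum the exponent of each base dimension across the product:
  M: [ζ]_M − [U]_M + [ω]_M + 2·[χ]_M = (1) − (0) + (0) + 2·(-1) = -1
  L: [ζ]_L − [U]_L + [ω]_L + 2·[χ]_L = (-2) − (1) + (0) + 2·(2) = 1
  T: [ζ]_T − [U]_T + [ω]_T + 2·[χ]_T = (1) − (-1) + (-1) + 2·(-1) = -1
Net dimensions [M⁻¹ L T⁻¹] ≠ [1] — not dimensionless.

no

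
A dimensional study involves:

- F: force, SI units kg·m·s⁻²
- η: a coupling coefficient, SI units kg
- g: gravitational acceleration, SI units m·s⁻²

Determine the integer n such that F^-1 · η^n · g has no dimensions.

Balance the M exponent: (1)·n from η, plus −(1) + (0) = -1 from the rest, must sum to zero.
n − 1 = 0, so n = 1.

1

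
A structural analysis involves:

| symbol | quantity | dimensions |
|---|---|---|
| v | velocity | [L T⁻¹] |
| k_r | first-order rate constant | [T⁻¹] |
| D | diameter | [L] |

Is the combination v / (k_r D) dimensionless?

Sum the exponent of each base dimension across the product:
  L: [v]_L − [k_r]_L − [D]_L = (1) − (0) − (1) = 0
  T: [v]_T − [k_r]_T − [D]_T = (-1) − (-1) − (0) = 0
All base exponents vanish — dimensionless.

yes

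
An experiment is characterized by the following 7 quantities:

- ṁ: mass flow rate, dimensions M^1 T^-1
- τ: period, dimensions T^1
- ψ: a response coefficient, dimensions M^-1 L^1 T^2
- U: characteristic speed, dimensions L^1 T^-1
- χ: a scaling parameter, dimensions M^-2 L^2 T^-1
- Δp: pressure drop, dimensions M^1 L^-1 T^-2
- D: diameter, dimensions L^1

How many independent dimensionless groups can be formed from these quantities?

There are 7 variables and 3 base dimensions (M, L, T).
The dimension matrix has rank 3.
Independent dimensionless groups: 7 − 3 = 4.

4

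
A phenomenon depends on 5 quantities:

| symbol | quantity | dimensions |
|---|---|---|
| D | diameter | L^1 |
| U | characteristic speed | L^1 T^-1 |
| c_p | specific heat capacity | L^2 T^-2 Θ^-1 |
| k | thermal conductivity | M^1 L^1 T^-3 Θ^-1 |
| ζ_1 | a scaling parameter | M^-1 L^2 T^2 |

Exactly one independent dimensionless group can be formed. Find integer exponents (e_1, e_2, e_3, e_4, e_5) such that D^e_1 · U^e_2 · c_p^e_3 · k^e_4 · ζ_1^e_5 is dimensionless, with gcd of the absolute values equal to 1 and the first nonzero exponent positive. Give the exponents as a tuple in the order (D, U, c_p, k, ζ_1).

(2, -1, 1, -1, -1)

M: e_1·(0) + e_2·(0) + e_3·(0) + e_4·(1) + e_5·(-1) = 0
L: e_1·(1) + e_2·(1) + e_3·(2) + e_4·(1) + e_5·(2) = 0
T: e_1·(0) + e_2·(-1) + e_3·(-2) + e_4·(-3) + e_5·(2) = 0
Θ: e_1·(0) + e_2·(0) + e_3·(-1) + e_4·(-1) + e_5·(0) = 0
Solving this homogeneous linear system for the smallest-integer solution (first nonzero entry positive) gives (2, -1, 1, -1, -1).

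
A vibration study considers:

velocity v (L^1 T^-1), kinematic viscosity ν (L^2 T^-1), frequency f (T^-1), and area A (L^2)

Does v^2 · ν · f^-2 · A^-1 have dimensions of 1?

Sum the exponent of each base dimension across the product:
  L: 2·[v]_L + [ν]_L − 2·[f]_L − [A]_L = 2·(1) + (2) − 2·(0) − (2) = 2
  T: 2·[v]_T + [ν]_T − 2·[f]_T − [A]_T = 2·(-1) + (-1) − 2·(-1) − (0) = -1
Net dimensions [L² T⁻¹] ≠ [1] — not dimensionless.

no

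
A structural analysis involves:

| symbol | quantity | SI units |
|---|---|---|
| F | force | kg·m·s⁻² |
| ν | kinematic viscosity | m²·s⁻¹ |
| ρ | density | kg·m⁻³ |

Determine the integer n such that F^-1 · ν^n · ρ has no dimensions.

Balance the L exponent: (2)·n from ν, plus −(1) + (-3) = -4 from the rest, must sum to zero.
2n − 4 = 0, so n = 2.

2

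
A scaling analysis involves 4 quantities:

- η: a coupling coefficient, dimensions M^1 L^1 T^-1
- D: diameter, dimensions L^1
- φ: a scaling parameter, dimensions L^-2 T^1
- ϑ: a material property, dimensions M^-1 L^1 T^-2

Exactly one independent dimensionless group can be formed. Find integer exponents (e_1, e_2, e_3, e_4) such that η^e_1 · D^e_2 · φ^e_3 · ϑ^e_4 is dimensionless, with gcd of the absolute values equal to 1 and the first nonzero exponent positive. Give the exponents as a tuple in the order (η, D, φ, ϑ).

(1, 4, 3, 1)

M: e_1·(1) + e_2·(0) + e_3·(0) + e_4·(-1) = 0
L: e_1·(1) + e_2·(1) + e_3·(-2) + e_4·(1) = 0
T: e_1·(-1) + e_2·(0) + e_3·(1) + e_4·(-2) = 0
Solving this homogeneous linear system for the smallest-integer solution (first nonzero entry positive) gives (1, 4, 3, 1).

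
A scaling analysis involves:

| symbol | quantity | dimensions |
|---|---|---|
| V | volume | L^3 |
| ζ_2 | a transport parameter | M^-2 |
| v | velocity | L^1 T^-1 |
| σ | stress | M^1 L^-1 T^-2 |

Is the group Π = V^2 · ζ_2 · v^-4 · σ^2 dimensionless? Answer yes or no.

Sum the exponent of each base dimension across the product:
  M: 2·[V]_M + [ζ_2]_M − 4·[v]_M + 2·[σ]_M = 2·(0) + (-2) − 4·(0) + 2·(1) = 0
  L: 2·[V]_L + [ζ_2]_L − 4·[v]_L + 2·[σ]_L = 2·(3) + (0) − 4·(1) + 2·(-1) = 0
  T: 2·[V]_T + [ζ_2]_T − 4·[v]_T + 2·[σ]_T = 2·(0) + (0) − 4·(-1) + 2·(-2) = 0
All base exponents vanish — dimensionless.

yes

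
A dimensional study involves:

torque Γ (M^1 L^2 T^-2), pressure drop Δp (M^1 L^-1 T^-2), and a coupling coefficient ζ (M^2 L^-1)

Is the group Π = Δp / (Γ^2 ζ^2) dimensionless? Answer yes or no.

no

Sum the exponent of each base dimension across the product:
  M: −2·[Γ]_M + [Δp]_M − 2·[ζ]_M = −2·(1) + (1) − 2·(2) = -5
  L: −2·[Γ]_L + [Δp]_L − 2·[ζ]_L = −2·(2) + (-1) − 2·(-1) = -3
  T: −2·[Γ]_T + [Δp]_T − 2·[ζ]_T = −2·(-2) + (-2) − 2·(0) = 2
Net dimensions [M⁻⁵ L⁻³ T²] ≠ [1] — not dimensionless.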